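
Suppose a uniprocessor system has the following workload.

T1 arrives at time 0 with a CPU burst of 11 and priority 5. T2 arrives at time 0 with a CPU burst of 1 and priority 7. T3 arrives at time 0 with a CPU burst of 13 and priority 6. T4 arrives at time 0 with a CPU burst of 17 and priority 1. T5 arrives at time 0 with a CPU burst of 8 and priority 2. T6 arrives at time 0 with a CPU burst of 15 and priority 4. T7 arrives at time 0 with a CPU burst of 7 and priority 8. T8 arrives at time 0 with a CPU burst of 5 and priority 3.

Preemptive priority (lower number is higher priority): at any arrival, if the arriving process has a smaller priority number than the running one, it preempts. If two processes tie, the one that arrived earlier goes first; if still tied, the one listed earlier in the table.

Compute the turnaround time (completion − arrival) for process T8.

30

Gantt: | T4 0-17 | T5 17-25 | T8 25-30 | T6 30-45 | T1 45-56 | T3 56-69 | T2 69-70 | T7 70-77 |
Completion: T1=56  T2=70  T3=69  T4=17  T5=25  T6=45  T7=77  T8=30
Turnaround (C−A): T1=56  T2=70  T3=69  T4=17  T5=25  T6=45  T7=77  T8=30
Turnaround(T8) = completion − arrival = 30 − 0 = 30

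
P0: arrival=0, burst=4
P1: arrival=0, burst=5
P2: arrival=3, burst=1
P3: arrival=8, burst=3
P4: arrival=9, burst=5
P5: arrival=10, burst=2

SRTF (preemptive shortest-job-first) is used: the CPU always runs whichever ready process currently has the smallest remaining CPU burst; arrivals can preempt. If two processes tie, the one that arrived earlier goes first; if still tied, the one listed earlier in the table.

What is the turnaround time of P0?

4

Gantt: | P0 0-4 | P2 4-5 | P1 5-10 | P5 10-12 | P3 12-15 | P4 15-20 |
Completion: P0=4  P1=10  P2=5  P3=15  P4=20  P5=12
Turnaround (C−A): P0=4  P1=10  P2=2  P3=7  P4=11  P5=2
Turnaround(P0) = completion − arrival = 4 − 0 = 4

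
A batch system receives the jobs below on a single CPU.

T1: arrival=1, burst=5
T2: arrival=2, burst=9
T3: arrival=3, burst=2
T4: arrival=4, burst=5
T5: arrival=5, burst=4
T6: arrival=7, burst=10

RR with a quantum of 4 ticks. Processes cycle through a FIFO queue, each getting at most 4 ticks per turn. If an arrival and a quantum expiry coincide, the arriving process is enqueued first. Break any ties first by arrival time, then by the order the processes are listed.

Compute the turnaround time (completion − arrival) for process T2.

Timeline: | idle 0-1 | T1 1-5 | T2 5-9 | T3 9-11 | T4 11-15 | T5 15-19 | T1 19-20 | T6 20-24 | T2 24-28 | T4 28-29 | T6 29-33 | T2 33-34 | T6 34-36 |
Completion: T1=20  T2=34  T3=11  T4=29  T5=19  T6=36
Turnaround (C−A): T1=19  T2=32  T3=8  T4=25  T5=14  T6=29
Turnaround(T2) = completion − arrival = 34 − 2 = 32

32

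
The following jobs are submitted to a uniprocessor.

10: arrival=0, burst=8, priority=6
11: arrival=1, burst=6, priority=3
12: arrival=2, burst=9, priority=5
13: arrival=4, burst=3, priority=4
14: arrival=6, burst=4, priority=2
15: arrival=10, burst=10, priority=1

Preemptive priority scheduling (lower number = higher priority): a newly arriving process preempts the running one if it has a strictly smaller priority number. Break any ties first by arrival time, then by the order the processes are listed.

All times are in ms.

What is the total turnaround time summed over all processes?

Timeline: | 10 0-1 | 11 1-6 | 14 6-10 | 15 10-20 | 11 20-21 | 13 21-24 | 12 24-33 | 10 33-40 |
Completion: 10=40  11=21  12=33  13=24  14=10  15=20
Turnaround (C−A): 10=40  11=20  12=31  13=20  14=4  15=10
Turnaround = completion − arrival: 10=40, 11=20, 12=31, 13=20, 14=4, 15=10
Total turnaround = 40 + 20 + 31 + 20 + 4 + 10 = 125

125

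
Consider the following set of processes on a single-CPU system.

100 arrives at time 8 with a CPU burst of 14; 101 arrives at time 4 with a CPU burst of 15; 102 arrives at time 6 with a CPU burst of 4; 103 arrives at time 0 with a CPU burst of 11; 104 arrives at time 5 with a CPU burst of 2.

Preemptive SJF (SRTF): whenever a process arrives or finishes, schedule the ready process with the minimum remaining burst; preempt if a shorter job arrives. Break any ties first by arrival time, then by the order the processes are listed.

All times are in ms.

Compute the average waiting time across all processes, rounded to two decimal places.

Timeline: | 103 0-5 | 104 5-7 | 102 7-11 | 103 11-17 | 100 17-31 | 101 31-46 |
Completion: 100=31  101=46  102=11  103=17  104=7
Turnaround (C−A): 100=23  101=42  102=5  103=17  104=2
Waiting times: 100=9, 101=27, 102=1, 103=6, 104=0
Average waiting = (9+27+1+6+0) / 5 = 43/5 = 8.60

8.60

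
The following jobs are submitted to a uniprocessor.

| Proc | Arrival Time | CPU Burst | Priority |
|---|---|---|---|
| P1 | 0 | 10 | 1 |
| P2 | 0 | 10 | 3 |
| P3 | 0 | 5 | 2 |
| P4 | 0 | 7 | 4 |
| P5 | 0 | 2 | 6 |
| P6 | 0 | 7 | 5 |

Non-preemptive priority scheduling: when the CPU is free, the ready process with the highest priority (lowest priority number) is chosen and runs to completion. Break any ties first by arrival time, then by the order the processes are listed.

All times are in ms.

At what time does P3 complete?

15

Gantt: | P1 0-10 | P3 10-15 | P2 15-25 | P4 25-32 | P6 32-39 | P5 39-41 |
Completion: P1=10  P2=25  P3=15  P4=32  P5=41  P6=39
Turnaround (C−A): P1=10  P2=25  P3=15  P4=32  P5=41  P6=39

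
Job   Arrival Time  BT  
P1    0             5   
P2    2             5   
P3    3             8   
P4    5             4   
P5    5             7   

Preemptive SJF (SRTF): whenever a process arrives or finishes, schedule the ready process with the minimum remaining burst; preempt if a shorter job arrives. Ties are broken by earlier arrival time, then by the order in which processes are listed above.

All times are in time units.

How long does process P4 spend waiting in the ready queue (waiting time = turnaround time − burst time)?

0

Timeline: | P1 0-5 | P4 5-9 | P2 9-14 | P5 14-21 | P3 21-29 |
Completion: P1=5  P2=14  P3=29  P4=9  P5=21
Turnaround (C−A): P1=5  P2=12  P3=26  P4=4  P5=16
Waiting(P4) = turnaround − burst = 4 − 4 = 0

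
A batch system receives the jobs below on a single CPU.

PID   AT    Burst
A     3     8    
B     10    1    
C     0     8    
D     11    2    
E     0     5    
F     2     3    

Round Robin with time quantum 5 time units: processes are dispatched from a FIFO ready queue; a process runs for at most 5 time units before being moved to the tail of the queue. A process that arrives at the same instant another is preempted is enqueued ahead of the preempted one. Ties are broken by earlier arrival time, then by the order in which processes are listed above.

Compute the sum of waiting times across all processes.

64

Schedule: | C 0-5 | E 5-10 | F 10-13 | A 13-18 | C 18-21 | B 21-22 | D 22-24 | A 24-27 |
Completion: A=27  B=22  C=21  D=24  E=10  F=13
Turnaround (C−A): A=24  B=12  C=21  D=13  E=10  F=11
Waiting = turnaround − burst: A=16, B=11, C=13, D=11, E=5, F=8
Total waiting = 16 + 11 + 13 + 11 + 5 + 8 = 64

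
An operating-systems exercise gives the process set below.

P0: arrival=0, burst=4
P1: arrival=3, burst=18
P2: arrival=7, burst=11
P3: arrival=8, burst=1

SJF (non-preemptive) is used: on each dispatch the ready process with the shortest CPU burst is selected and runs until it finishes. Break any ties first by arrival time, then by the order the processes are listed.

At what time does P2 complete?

34

Timeline: | P0 0-4 | P1 4-22 | P3 22-23 | P2 23-34 |
Completion: P0=4  P1=22  P2=34  P3=23
Turnaround (C−A): P0=4  P1=19  P2=27  P3=15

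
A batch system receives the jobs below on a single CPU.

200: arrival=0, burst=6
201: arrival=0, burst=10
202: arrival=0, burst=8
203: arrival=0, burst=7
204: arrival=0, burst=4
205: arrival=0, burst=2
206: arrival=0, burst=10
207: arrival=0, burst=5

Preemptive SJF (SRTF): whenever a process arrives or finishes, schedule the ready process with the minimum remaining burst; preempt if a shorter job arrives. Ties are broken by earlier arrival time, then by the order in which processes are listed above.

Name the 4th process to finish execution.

Schedule: | 205 0-2 | 204 2-6 | 207 6-11 | 200 11-17 | 203 17-24 | 202 24-32 | 201 32-42 | 206 42-52 |
Completion: 200=17  201=42  202=32  203=24  204=6  205=2  206=52  207=11
Finish order: 205 → 204 → 207 → 200 → 203 → 202 → 201 → 206

200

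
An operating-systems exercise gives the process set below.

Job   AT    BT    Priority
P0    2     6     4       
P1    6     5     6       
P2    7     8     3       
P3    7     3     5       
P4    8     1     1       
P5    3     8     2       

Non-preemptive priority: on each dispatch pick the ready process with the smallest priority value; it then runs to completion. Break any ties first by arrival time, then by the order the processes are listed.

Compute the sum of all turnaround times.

Timeline: | idle 0-2 | P0 2-8 | P4 8-9 | P5 9-17 | P2 17-25 | P3 25-28 | P1 28-33 |
Completion: P0=8  P1=33  P2=25  P3=28  P4=9  P5=17
Turnaround (C−A): P0=6  P1=27  P2=18  P3=21  P4=1  P5=14
Turnaround = completion − arrival: P0=6, P1=27, P2=18, P3=21, P4=1, P5=14
Total turnaround = 6 + 27 + 18 + 21 + 1 + 14 = 87

87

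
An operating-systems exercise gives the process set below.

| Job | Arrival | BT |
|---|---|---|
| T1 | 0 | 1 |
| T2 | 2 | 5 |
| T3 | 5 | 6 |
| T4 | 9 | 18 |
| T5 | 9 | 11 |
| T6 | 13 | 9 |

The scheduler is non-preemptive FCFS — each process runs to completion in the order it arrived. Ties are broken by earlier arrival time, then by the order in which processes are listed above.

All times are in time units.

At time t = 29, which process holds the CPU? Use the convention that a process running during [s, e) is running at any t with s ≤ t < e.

Gantt: | T1 0-1 | idle 1-2 | T2 2-7 | T3 7-13 | T4 13-31 | T5 31-42 | T6 42-51 |
Completion: T1=1  T2=7  T3=13  T4=31  T5=42  T6=51

T4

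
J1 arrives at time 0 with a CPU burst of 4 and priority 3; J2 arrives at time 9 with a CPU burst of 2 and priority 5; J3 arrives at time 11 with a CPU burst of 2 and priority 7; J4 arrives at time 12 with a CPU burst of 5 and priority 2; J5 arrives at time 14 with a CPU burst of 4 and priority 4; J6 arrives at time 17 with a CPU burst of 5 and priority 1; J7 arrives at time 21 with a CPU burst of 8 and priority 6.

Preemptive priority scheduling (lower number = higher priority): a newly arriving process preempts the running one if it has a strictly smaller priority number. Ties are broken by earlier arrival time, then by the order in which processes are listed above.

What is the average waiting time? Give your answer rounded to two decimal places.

Timeline: | J1 0-4 | idle 4-9 | J2 9-11 | J3 11-12 | J4 12-17 | J6 17-22 | J5 22-26 | J7 26-34 | J3 34-35 |
Completion: J1=4  J2=11  J3=35  J4=17  J5=26  J6=22  J7=34
Turnaround (C−A): J1=4  J2=2  J3=24  J4=5  J5=12  J6=5  J7=13
Waiting times: J1=0, J2=0, J3=22, J4=0, J5=8, J6=0, J7=5
Average waiting = (0+0+22+0+8+0+5) / 7 = 35/7 = 5.00

5.00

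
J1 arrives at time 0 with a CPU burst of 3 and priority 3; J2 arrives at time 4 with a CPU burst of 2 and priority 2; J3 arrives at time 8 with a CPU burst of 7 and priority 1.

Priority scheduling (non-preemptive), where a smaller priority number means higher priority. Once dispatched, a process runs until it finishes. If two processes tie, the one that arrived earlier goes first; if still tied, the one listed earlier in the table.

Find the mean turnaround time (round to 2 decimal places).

Timeline: | J1 0-3 | idle 3-4 | J2 4-6 | idle 6-8 | J3 8-15 |
Completion: J1=3  J2=6  J3=15
Turnaround times: J1=3, J2=2, J3=7
Average turnaround = (3+2+7) / 3 = 12/3 = 4.00

4.00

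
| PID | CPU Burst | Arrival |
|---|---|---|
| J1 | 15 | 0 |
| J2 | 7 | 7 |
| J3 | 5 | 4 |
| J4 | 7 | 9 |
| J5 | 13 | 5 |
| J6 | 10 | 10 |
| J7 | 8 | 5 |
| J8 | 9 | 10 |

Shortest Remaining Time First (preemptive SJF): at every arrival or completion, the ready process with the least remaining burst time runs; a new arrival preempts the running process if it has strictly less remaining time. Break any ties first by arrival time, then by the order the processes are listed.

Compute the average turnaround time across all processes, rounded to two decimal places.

Schedule: | J1 0-4 | J3 4-9 | J2 9-16 | J4 16-23 | J7 23-31 | J8 31-40 | J6 40-50 | J1 50-61 | J5 61-74 |
Completion: J1=61  J2=16  J3=9  J4=23  J5=74  J6=50  J7=31  J8=40
Turnaround (C−A): J1=61  J2=9  J3=5  J4=14  J5=69  J6=40  J7=26  J8=30
Turnaround times: J1=61, J2=9, J3=5, J4=14, J5=69, J6=40, J7=26, J8=30
Average turnaround = (61+9+5+14+69+40+26+30) / 8 = 254/8 = 31.75

31.75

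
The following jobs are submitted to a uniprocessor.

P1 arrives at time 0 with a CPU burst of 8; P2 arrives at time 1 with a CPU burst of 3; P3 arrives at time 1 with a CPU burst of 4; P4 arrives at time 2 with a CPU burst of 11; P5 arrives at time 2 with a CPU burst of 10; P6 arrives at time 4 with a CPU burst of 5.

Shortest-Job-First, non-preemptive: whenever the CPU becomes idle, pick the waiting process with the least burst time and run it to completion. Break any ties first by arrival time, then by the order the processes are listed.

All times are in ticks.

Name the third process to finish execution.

P3

Gantt: | P1 0-8 | P2 8-11 | P3 11-15 | P6 15-20 | P5 20-30 | P4 30-41 |
Completion: P1=8  P2=11  P3=15  P4=41  P5=30  P6=20
Turnaround (C−A): P1=8  P2=10  P3=14  P4=39  P5=28  P6=16
Finish order: P1 → P2 → P3 → P6 → P5 → P4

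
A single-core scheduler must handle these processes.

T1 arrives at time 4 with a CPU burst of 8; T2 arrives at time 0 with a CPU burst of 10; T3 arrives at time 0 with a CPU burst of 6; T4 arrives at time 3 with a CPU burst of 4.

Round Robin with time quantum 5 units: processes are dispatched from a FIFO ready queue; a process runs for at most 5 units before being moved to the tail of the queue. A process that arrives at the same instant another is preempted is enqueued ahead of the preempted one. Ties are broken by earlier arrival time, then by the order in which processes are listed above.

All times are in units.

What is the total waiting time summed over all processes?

Gantt: | T2 0-5 | T3 5-10 | T4 10-14 | T1 14-19 | T2 19-24 | T3 24-25 | T1 25-28 |
Completion: T1=28  T2=24  T3=25  T4=14
Waiting = turnaround − burst: T1=16, T2=14, T3=19, T4=7
Total waiting = 16 + 14 + 19 + 7 = 56

56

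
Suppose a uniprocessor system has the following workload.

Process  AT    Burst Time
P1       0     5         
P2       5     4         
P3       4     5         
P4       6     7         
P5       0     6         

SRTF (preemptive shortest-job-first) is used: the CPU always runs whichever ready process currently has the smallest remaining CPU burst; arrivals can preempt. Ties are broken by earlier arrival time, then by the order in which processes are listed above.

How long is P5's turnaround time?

20

Schedule: | P1 0-5 | P2 5-9 | P3 9-14 | P5 14-20 | P4 20-27 |
Completion: P1=5  P2=9  P3=14  P4=27  P5=20
Turnaround(P5) = completion − arrival = 20 − 0 = 20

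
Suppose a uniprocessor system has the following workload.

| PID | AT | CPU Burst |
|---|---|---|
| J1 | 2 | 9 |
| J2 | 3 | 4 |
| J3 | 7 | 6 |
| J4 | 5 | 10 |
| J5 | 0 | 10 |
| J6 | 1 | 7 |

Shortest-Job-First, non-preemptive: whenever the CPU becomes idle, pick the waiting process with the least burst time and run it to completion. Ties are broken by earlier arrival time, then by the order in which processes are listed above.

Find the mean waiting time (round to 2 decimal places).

Gantt: | J5 0-10 | J2 10-14 | J3 14-20 | J6 20-27 | J1 27-36 | J4 36-46 |
Completion: J1=36  J2=14  J3=20  J4=46  J5=10  J6=27
Turnaround (C−A): J1=34  J2=11  J3=13  J4=41  J5=10  J6=26
Waiting times: J1=25, J2=7, J3=7, J4=31, J5=0, J6=19
Average waiting = (25+7+7+31+0+19) / 6 = 89/6 = 14.83

14.83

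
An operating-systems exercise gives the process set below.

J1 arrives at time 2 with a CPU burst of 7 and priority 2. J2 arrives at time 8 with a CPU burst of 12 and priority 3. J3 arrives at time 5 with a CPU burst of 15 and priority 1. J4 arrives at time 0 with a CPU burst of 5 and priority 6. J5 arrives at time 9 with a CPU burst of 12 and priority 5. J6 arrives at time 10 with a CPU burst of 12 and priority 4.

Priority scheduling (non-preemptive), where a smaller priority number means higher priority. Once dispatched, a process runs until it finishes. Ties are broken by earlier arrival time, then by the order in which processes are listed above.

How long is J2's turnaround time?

Schedule: | J4 0-5 | J3 5-20 | J1 20-27 | J2 27-39 | J6 39-51 | J5 51-63 |
Completion: J1=27  J2=39  J3=20  J4=5  J5=63  J6=51
Turnaround (C−A): J1=25  J2=31  J3=15  J4=5  J5=54  J6=41
Turnaround(J2) = completion − arrival = 39 − 8 = 31

31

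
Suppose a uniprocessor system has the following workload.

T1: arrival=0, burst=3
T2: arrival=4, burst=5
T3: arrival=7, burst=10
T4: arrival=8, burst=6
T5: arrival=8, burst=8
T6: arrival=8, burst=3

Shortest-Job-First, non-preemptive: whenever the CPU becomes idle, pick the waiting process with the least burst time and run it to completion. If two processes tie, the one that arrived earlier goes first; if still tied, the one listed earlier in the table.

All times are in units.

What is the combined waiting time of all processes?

34

Timeline: | T1 0-3 | idle 3-4 | T2 4-9 | T6 9-12 | T4 12-18 | T5 18-26 | T3 26-36 |
Completion: T1=3  T2=9  T3=36  T4=18  T5=26  T6=12
Waiting = turnaround − burst: T1=0, T2=0, T3=19, T4=4, T5=10, T6=1
Total waiting = 0 + 0 + 19 + 4 + 10 + 1 = 34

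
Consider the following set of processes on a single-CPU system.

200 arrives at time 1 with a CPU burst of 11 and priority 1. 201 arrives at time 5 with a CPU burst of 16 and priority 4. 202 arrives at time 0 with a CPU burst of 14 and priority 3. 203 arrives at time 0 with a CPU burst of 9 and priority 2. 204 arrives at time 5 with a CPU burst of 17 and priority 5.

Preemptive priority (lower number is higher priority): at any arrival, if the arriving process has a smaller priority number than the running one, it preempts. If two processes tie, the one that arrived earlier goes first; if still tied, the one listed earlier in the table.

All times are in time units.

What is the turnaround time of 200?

11

Timeline: | 203 0-1 | 200 1-12 | 203 12-20 | 202 20-34 | 201 34-50 | 204 50-67 |
Completion: 200=12  201=50  202=34  203=20  204=67
Turnaround(200) = completion − arrival = 12 − 1 = 11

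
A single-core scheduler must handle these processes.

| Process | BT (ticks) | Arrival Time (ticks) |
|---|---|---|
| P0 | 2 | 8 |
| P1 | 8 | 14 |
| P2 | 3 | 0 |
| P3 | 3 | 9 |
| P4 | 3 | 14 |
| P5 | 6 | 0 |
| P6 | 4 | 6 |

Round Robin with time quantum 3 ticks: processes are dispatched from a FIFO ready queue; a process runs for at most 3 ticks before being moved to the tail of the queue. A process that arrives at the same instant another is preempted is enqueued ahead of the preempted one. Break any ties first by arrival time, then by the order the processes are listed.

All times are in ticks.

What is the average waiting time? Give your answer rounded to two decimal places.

Timeline: | P2 0-3 | P5 3-6 | P6 6-9 | P5 9-12 | P0 12-14 | P3 14-17 | P6 17-18 | P1 18-21 | P4 21-24 | P1 24-29 |
Completion: P0=14  P1=29  P2=3  P3=17  P4=24  P5=12  P6=18
Turnaround (C−A): P0=6  P1=15  P2=3  P3=8  P4=10  P5=12  P6=12
Waiting times: P0=4, P1=7, P2=0, P3=5, P4=7, P5=6, P6=8
Average waiting = (4+7+0+5+7+6+8) / 7 = 37/7 = 5.29

5.29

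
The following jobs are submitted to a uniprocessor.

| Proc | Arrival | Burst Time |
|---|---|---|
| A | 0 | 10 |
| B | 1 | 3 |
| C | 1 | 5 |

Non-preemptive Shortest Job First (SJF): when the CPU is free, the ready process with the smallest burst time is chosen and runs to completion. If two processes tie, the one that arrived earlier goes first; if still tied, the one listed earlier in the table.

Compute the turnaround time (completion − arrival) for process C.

Gantt: | A 0-10 | B 10-13 | C 13-18 |
Completion: A=10  B=13  C=18
Turnaround (C−A): A=10  B=12  C=17
Turnaround(C) = completion − arrival = 18 − 1 = 17

17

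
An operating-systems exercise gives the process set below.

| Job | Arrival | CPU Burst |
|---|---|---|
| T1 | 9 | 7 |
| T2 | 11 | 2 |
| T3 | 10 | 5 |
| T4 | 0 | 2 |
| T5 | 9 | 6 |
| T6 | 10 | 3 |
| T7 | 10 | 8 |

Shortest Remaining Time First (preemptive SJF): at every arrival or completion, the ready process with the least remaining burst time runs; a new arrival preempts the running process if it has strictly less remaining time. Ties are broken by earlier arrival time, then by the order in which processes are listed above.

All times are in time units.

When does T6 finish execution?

13

Gantt: | T4 0-2 | idle 2-9 | T5 9-10 | T6 10-13 | T2 13-15 | T5 15-20 | T3 20-25 | T1 25-32 | T7 32-40 |
Completion: T1=32  T2=15  T3=25  T4=2  T5=20  T6=13  T7=40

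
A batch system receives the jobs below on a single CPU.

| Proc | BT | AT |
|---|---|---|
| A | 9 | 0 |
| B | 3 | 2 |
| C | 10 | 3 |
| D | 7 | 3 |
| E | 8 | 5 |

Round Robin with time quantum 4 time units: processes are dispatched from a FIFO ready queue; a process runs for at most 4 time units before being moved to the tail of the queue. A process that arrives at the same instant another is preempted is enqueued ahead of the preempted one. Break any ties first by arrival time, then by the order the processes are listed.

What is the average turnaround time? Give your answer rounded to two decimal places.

Gantt: | A 0-4 | B 4-7 | C 7-11 | D 11-15 | A 15-19 | E 19-23 | C 23-27 | D 27-30 | A 30-31 | E 31-35 | C 35-37 |
Completion: A=31  B=7  C=37  D=30  E=35
Turnaround times: A=31, B=5, C=34, D=27, E=30
Average turnaround = (31+5+34+27+30) / 5 = 127/5 = 25.40

25.40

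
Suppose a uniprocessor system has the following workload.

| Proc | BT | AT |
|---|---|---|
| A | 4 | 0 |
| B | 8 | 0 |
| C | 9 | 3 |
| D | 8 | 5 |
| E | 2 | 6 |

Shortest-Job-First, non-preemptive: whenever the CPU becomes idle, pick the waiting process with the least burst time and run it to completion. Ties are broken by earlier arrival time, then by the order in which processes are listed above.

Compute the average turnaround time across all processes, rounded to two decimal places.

Timeline: | A 0-4 | B 4-12 | E 12-14 | D 14-22 | C 22-31 |
Completion: A=4  B=12  C=31  D=22  E=14
Turnaround (C−A): A=4  B=12  C=28  D=17  E=8
Turnaround times: A=4, B=12, C=28, D=17, E=8
Average turnaround = (4+12+28+17+8) / 5 = 69/5 = 13.80

13.80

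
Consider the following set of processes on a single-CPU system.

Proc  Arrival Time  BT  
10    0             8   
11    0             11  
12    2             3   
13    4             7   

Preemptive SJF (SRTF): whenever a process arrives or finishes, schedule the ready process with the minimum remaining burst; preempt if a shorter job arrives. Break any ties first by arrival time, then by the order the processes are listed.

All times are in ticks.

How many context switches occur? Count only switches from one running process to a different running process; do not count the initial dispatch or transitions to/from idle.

4

Timeline: | 10 0-2 | 12 2-5 | 10 5-11 | 13 11-18 | 11 18-29 |
Completion: 10=11  11=29  12=5  13=18
Turnaround (C−A): 10=11  11=29  12=3  13=14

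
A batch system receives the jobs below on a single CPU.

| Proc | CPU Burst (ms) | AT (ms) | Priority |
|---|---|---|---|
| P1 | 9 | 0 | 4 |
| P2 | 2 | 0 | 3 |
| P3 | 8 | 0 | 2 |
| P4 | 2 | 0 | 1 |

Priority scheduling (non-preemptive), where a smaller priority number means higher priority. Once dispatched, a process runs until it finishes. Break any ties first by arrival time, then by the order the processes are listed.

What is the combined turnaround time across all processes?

45

Gantt: | P4 0-2 | P3 2-10 | P2 10-12 | P1 12-21 |
Completion: P1=21  P2=12  P3=10  P4=2
Turnaround (C−A): P1=21  P2=12  P3=10  P4=2
Turnaround = completion − arrival: P1=21, P2=12, P3=10, P4=2
Total turnaround = 21 + 12 + 10 + 2 = 45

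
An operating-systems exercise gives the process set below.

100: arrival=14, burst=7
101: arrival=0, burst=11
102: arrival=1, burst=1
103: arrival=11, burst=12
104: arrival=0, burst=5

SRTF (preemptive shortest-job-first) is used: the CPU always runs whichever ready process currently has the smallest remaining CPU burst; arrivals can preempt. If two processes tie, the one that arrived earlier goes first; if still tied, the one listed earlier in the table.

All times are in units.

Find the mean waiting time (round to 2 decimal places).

4.60

Schedule: | 104 0-1 | 102 1-2 | 104 2-6 | 101 6-17 | 100 17-24 | 103 24-36 |
Completion: 100=24  101=17  102=2  103=36  104=6
Waiting times: 100=3, 101=6, 102=0, 103=13, 104=1
Average waiting = (3+6+0+13+1) / 5 = 23/5 = 4.60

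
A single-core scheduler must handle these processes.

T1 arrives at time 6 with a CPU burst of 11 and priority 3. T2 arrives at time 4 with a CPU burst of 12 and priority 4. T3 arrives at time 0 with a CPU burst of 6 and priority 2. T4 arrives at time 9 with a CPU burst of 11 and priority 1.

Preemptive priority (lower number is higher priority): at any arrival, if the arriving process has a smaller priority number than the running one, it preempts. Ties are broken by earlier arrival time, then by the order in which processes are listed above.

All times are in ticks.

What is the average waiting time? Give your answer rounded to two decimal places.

Gantt: | T3 0-6 | T1 6-9 | T4 9-20 | T1 20-28 | T2 28-40 |
Completion: T1=28  T2=40  T3=6  T4=20
Waiting times: T1=11, T2=24, T3=0, T4=0
Average waiting = (11+24+0+0) / 4 = 35/4 = 8.75

8.75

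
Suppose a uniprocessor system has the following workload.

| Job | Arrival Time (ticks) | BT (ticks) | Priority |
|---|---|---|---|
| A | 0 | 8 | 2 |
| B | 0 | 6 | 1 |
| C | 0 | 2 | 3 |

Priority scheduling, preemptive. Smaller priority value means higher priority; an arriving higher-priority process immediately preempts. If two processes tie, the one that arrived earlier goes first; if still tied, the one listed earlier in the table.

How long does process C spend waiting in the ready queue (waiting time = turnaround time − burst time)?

14

Schedule: | B 0-6 | A 6-14 | C 14-16 |
Completion: A=14  B=6  C=16
Turnaround (C−A): A=14  B=6  C=16
Waiting(C) = turnaround − burst = 16 − 2 = 14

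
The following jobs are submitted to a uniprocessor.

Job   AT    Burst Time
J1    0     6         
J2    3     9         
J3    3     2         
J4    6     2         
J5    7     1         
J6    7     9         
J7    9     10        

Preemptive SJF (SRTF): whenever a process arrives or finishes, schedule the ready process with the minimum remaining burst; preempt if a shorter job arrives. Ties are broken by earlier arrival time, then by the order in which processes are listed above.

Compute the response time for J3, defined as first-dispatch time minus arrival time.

Gantt: | J1 0-3 | J3 3-5 | J1 5-8 | J5 8-9 | J4 9-11 | J2 11-20 | J6 20-29 | J7 29-39 |
Completion: J1=8  J2=20  J3=5  J4=11  J5=9  J6=29  J7=39
Response(J3) = first start − arrival = 3 − 3 = 0

0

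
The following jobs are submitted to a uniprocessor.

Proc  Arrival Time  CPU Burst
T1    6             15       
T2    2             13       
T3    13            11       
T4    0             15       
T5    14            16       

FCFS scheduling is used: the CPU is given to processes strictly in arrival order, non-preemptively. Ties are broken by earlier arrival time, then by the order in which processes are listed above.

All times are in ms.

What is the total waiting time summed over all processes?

Schedule: | T4 0-15 | T2 15-28 | T1 28-43 | T3 43-54 | T5 54-70 |
Completion: T1=43  T2=28  T3=54  T4=15  T5=70
Turnaround (C−A): T1=37  T2=26  T3=41  T4=15  T5=56
Waiting = turnaround − burst: T1=22, T2=13, T3=30, T4=0, T5=40
Total waiting = 22 + 13 + 30 + 0 + 40 = 105

105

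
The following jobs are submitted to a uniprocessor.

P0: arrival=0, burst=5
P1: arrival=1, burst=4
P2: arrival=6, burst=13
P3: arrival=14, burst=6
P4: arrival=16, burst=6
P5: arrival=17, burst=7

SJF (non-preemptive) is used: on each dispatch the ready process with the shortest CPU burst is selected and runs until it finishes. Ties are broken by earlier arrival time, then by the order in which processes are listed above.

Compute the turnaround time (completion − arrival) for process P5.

Timeline: | P0 0-5 | P1 5-9 | P2 9-22 | P3 22-28 | P4 28-34 | P5 34-41 |
Completion: P0=5  P1=9  P2=22  P3=28  P4=34  P5=41
Turnaround (C−A): P0=5  P1=8  P2=16  P3=14  P4=18  P5=24
Turnaround(P5) = completion − arrival = 41 − 17 = 24

24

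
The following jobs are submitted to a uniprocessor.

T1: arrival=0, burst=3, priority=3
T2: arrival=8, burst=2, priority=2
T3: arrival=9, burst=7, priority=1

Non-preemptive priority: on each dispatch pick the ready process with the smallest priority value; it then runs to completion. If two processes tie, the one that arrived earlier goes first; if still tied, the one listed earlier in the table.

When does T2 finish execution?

10

Gantt: | T1 0-3 | idle 3-8 | T2 8-10 | T3 10-17 |
Completion: T1=3  T2=10  T3=17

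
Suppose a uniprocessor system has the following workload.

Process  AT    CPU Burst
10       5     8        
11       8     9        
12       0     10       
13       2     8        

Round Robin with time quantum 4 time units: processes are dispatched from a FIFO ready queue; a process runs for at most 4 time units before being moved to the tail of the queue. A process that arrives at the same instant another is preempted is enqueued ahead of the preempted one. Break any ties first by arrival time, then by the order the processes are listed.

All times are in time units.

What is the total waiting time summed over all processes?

65

Gantt: | 12 0-4 | 13 4-8 | 12 8-12 | 10 12-16 | 11 16-20 | 13 20-24 | 12 24-26 | 10 26-30 | 11 30-35 |
Completion: 10=30  11=35  12=26  13=24
Waiting = turnaround − burst: 10=17, 11=18, 12=16, 13=14
Total waiting = 17 + 18 + 16 + 14 = 65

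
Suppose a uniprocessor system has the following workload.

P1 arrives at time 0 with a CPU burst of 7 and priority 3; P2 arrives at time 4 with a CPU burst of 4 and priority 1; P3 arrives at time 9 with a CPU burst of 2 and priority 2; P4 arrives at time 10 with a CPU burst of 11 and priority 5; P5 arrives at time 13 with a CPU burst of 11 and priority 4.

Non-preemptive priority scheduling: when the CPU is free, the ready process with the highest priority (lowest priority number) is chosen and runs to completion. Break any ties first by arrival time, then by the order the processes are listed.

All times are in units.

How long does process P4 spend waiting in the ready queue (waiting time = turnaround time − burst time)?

Timeline: | P1 0-7 | P2 7-11 | P3 11-13 | P5 13-24 | P4 24-35 |
Completion: P1=7  P2=11  P3=13  P4=35  P5=24
Turnaround (C−A): P1=7  P2=7  P3=4  P4=25  P5=11
Waiting(P4) = turnaround − burst = 25 − 11 = 14

14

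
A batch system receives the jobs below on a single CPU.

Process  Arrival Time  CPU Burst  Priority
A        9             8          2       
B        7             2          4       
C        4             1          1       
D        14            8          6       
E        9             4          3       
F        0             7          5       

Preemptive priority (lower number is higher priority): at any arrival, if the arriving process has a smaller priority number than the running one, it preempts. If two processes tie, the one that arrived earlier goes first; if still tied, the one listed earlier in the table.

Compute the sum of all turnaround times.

61

Schedule: | F 0-4 | C 4-5 | F 5-7 | B 7-9 | A 9-17 | E 17-21 | F 21-22 | D 22-30 |
Completion: A=17  B=9  C=5  D=30  E=21  F=22
Turnaround (C−A): A=8  B=2  C=1  D=16  E=12  F=22
Turnaround = completion − arrival: A=8, B=2, C=1, D=16, E=12, F=22
Total turnaround = 8 + 2 + 1 + 16 + 12 + 22 = 61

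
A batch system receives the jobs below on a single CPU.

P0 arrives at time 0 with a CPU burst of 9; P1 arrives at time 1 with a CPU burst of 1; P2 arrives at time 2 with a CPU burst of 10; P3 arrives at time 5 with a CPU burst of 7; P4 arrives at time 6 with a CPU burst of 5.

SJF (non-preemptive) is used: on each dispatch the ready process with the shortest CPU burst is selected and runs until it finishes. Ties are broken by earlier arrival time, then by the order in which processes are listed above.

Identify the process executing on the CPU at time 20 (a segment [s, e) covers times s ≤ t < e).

P3

Gantt: | P0 0-9 | P1 9-10 | P4 10-15 | P3 15-22 | P2 22-32 |
Completion: P0=9  P1=10  P2=32  P3=22  P4=15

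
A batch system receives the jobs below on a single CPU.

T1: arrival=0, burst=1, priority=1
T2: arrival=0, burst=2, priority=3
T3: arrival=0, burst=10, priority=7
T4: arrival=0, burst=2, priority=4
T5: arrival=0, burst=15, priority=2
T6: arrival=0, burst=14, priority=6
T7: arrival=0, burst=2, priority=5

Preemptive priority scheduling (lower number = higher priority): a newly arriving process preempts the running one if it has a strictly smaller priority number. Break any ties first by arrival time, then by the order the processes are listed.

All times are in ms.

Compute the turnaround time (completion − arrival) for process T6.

36

Schedule: | T1 0-1 | T5 1-16 | T2 16-18 | T4 18-20 | T7 20-22 | T6 22-36 | T3 36-46 |
Completion: T1=1  T2=18  T3=46  T4=20  T5=16  T6=36  T7=22
Turnaround (C−A): T1=1  T2=18  T3=46  T4=20  T5=16  T6=36  T7=22
Turnaround(T6) = completion − arrival = 36 − 0 = 36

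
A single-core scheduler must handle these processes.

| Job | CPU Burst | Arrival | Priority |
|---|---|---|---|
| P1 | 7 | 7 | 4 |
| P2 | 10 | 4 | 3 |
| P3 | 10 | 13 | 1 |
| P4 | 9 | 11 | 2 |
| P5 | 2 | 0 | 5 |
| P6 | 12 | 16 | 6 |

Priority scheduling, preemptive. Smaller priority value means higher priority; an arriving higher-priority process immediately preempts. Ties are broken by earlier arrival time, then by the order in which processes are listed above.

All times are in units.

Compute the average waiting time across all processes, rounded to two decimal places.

13.17

Schedule: | P5 0-2 | idle 2-4 | P2 4-11 | P4 11-13 | P3 13-23 | P4 23-30 | P2 30-33 | P1 33-40 | P6 40-52 |
Completion: P1=40  P2=33  P3=23  P4=30  P5=2  P6=52
Waiting times: P1=26, P2=19, P3=0, P4=10, P5=0, P6=24
Average waiting = (26+19+0+10+0+24) / 6 = 79/6 = 13.17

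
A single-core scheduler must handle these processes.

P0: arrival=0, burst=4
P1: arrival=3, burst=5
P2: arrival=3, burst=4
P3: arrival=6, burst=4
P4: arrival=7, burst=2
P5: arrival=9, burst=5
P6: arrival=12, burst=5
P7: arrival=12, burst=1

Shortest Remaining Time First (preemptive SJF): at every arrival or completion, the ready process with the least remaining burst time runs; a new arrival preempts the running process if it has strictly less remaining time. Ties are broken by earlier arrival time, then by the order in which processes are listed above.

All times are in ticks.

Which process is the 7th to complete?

Gantt: | P0 0-4 | P2 4-8 | P4 8-10 | P3 10-12 | P7 12-13 | P3 13-15 | P1 15-20 | P5 20-25 | P6 25-30 |
Completion: P0=4  P1=20  P2=8  P3=15  P4=10  P5=25  P6=30  P7=13
Finish order: P0 → P2 → P4 → P7 → P3 → P1 → P5 → P6

P5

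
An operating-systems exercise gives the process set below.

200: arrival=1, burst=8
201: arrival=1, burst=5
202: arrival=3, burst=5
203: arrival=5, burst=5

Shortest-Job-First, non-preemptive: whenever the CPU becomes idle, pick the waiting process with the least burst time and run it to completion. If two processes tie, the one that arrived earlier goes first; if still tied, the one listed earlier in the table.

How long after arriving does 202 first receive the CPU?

Gantt: | idle 0-1 | 201 1-6 | 202 6-11 | 203 11-16 | 200 16-24 |
Completion: 200=24  201=6  202=11  203=16
Turnaround (C−A): 200=23  201=5  202=8  203=11
Response(202) = first start − arrival = 6 − 3 = 3

3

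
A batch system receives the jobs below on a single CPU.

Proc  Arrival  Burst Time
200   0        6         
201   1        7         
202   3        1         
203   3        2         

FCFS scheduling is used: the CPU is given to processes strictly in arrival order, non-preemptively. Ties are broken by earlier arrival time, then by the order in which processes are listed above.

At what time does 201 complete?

13

Gantt: | 200 0-6 | 201 6-13 | 202 13-14 | 203 14-16 |
Completion: 200=6  201=13  202=14  203=16
Turnaround (C−A): 200=6  201=12  202=11  203=13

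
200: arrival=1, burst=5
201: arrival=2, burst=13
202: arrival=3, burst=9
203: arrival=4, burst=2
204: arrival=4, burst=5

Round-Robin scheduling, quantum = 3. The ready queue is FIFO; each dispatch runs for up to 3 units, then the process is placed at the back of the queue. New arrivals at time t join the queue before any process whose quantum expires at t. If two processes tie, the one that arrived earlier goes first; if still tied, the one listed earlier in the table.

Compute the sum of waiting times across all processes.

72

Schedule: | idle 0-1 | 200 1-4 | 201 4-7 | 202 7-10 | 203 10-12 | 204 12-15 | 200 15-17 | 201 17-20 | 202 20-23 | 204 23-25 | 201 25-28 | 202 28-31 | 201 31-35 |
Completion: 200=17  201=35  202=31  203=12  204=25
Waiting = turnaround − burst: 200=11, 201=20, 202=19, 203=6, 204=16
Total waiting = 11 + 20 + 19 + 6 + 16 = 72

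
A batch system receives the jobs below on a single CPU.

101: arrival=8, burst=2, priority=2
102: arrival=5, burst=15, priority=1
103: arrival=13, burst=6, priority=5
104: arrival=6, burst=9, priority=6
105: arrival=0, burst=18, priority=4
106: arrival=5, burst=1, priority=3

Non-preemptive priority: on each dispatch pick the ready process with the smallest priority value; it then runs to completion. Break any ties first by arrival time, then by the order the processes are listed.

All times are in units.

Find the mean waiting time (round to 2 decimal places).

Gantt: | 105 0-18 | 102 18-33 | 101 33-35 | 106 35-36 | 103 36-42 | 104 42-51 |
Completion: 101=35  102=33  103=42  104=51  105=18  106=36
Turnaround (C−A): 101=27  102=28  103=29  104=45  105=18  106=31
Waiting times: 101=25, 102=13, 103=23, 104=36, 105=0, 106=30
Average waiting = (25+13+23+36+0+30) / 6 = 127/6 = 21.17

21.17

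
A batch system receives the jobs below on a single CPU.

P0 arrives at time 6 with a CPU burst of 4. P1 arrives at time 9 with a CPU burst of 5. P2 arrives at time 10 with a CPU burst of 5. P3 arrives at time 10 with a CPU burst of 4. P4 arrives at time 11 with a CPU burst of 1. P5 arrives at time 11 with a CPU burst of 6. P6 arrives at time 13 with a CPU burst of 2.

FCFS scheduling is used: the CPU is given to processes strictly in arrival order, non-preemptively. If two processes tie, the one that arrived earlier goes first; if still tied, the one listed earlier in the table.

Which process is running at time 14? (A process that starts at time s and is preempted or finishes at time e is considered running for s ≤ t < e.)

Gantt: | idle 0-6 | P0 6-10 | P1 10-15 | P2 15-20 | P3 20-24 | P4 24-25 | P5 25-31 | P6 31-33 |
Completion: P0=10  P1=15  P2=20  P3=24  P4=25  P5=31  P6=33
Turnaround (C−A): P0=4  P1=6  P2=10  P3=14  P4=14  P5=20  P6=20

P1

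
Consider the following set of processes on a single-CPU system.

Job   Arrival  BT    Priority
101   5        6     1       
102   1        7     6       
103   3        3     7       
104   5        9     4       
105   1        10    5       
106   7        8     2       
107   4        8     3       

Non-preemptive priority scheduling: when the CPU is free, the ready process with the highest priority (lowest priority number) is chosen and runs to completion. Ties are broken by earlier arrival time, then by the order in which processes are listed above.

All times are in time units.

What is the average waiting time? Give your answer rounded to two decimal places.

21.71

Gantt: | idle 0-1 | 105 1-11 | 101 11-17 | 106 17-25 | 107 25-33 | 104 33-42 | 102 42-49 | 103 49-52 |
Completion: 101=17  102=49  103=52  104=42  105=11  106=25  107=33
Waiting times: 101=6, 102=41, 103=46, 104=28, 105=0, 106=10, 107=21
Average waiting = (6+41+46+28+0+10+21) / 7 = 152/7 = 21.71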